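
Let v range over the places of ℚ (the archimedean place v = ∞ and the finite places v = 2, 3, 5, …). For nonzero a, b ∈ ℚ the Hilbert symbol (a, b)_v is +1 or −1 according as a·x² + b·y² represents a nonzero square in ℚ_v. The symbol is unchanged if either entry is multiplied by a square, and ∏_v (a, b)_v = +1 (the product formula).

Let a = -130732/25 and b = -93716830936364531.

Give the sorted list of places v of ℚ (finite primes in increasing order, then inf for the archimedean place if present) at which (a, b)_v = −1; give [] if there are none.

[7, inf]

(a, b) ≡ (-667, -165851) mod (ℚ^×)²; places V = {2, 5, 7, 19, 23, 29, 43, ∞}.
(a,b)_29: α=1, u≡25; β=3, v≡24 (mod 29); (25|29)=+1, (24|29)=+1; sign (−1)^0·+1^3·+1^1 = +1.
(a,b)_23: α=1, u≡10; β=4, v≡4 (mod 23); (10|23)=-1, (4|23)=+1; sign (−1)^0·-1^4·+1^1 = +1.
(a,b)_19: α=0, u≡17; β=1, v≡7 (mod 19); (17|19)=+1, (7|19)=+1; sign (−1)^0·+1^1·+1^0 = +1.
(a,b)_2: α=2, β=0; u≡5, v≡5 (mod 8); ε(u)ε(v)=0·0, αω(v)=2·1, βω(u)=0·1; sum ≡ 0  ⇒  +1.
(a,b)_∞: sgn(-667)=−, sgn(-165851)=−, so -1.
(a,b)_5: α=-2, u≡3; β=0, v≡4 (mod 5); (3|5)=-1, (4|5)=+1; sign (−1)^0·-1^0·+1^-2 = +1.
(a,b)_7: α=2, u≡5; β=5, v≡4 (mod 7); (5|7)=-1, (4|7)=+1; sign (−1)^0·-1^5·+1^2 = -1.
(a,b)_43: α=0, u≡15; β=1, v≡16 (mod 43); (15|43)=+1, (16|43)=+1; sign (−1)^0·+1^1·+1^0 = +1.
|Ram(-667, -165851)| = 2, even; anisotropic at {7, ∞}.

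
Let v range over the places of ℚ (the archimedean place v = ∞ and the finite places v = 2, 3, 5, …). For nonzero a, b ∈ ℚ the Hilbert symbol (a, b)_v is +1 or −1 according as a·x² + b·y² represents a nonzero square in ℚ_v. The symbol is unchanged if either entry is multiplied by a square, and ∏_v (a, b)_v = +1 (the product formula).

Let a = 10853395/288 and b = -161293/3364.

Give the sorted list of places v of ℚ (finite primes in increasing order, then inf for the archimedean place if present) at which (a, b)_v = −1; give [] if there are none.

Mod squares: a ≡ 75110, b ≡ -1333. Check v ∈ {∞, 2, 3, 5, 7, 11, 17, 29, 31, 37, 43}.
v=2: v_2(a)=-5, v_2(b)=-2; units ≡ 3, 3 (mod 8); ε·ε+αω+βω = 1·1+-5·1+-2·1 ≡ 0  ⇒  (a,b)_2 = +1.
v=31: a=31^0·(≡19), b=31^1·(≡10) mod 31; (19|31)=+1, (10|31)=+1; (−1)^{0·1·15}·(+1)^1·(+1)^0 = +1.
v=17: a=17^2·(≡15), b=17^0·(≡7) mod 17; (15|17)=+1, (7|17)=-1; (−1)^{2·0·8}·(+1)^0·(-1)^2 = +1.
v=7: a=7^1·(≡6), b=7^0·(≡2) mod 7; (6|7)=-1, (2|7)=+1; (−1)^{1·0·3}·(-1)^0·(+1)^1 = +1.
v=43: a=43^0·(≡28), b=43^1·(≡42) mod 43; (28|43)=-1, (42|43)=-1; (−1)^{0·1·21}·(-1)^1·(-1)^0 = -1.
v=5: a=5^1·(≡3), b=5^0·(≡3) mod 5; (3|5)=-1, (3|5)=-1; (−1)^{1·0·2}·(-1)^0·(-1)^1 = -1.
v=37: a=37^1·(≡14), b=37^0·(≡28) mod 37; (14|37)=-1, (28|37)=+1; (−1)^{1·0·18}·(-1)^0·(+1)^1 = +1.
v=∞: 75110 > 0 and -1333 < 0  ⇒  (a,b)_∞ = +1.
v=11: a=11^0·(≡7), b=11^2·(≡1) mod 11; (7|11)=-1, (1|11)=+1; (−1)^{0·2·5}·(-1)^2·(+1)^0 = +1.
v=29: a=29^1·(≡24), b=29^-2·(≡23) mod 29; (24|29)=+1, (23|29)=+1; (−1)^{1·-2·14}·(+1)^-2·(+1)^1 = +1.
v=3: a=3^-2·(≡2), b=3^0·(≡2) mod 3; (2|3)=-1, (2|3)=-1; (−1)^{-2·0·1}·(-1)^0·(-1)^-2 = +1.
(75110, -1333 / ℚ) ramifies at {5, 43}: a division algebra.

[5, 43]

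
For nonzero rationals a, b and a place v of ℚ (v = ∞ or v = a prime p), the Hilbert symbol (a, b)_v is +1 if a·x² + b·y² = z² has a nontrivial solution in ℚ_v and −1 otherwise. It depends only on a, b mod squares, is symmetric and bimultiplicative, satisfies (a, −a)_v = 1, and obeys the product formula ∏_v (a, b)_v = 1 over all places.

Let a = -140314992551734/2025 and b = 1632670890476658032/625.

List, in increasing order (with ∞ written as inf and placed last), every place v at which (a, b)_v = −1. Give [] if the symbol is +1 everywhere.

[13, 19]

(a, b) ≡ (-168454, 143) mod (ℚ^×)²; places V = {2, 3, 5, 7, 11, 13, 19, 31, ∞}.
(a,b)_5: α=-2, u≡1; β=-4, v≡2 (mod 5); (1|5)=+1, (2|5)=-1; sign (−1)^0·+1^-4·-1^-2 = +1.
(a,b)_13: α=1, u≡12; β=1, v≡11 (mod 13); (12|13)=+1, (11|13)=-1; sign (−1)^0·+1^1·-1^1 = -1.
(a,b)_3: α=-4, u≡2; β=0, v≡2 (mod 3); (2|3)=-1, (2|3)=-1; sign (−1)^0·-1^0·-1^-4 = +1.
(a,b)_31: α=3, u≡27; β=4, v≡4 (mod 31); (27|31)=-1, (4|31)=+1; sign (−1)^0·-1^4·+1^3 = +1.
(a,b)_2: α=1, β=4; u≡5, v≡7 (mod 8); ε(u)ε(v)=0·1, αω(v)=1·0, βω(u)=4·1; sum ≡ 0  ⇒  +1.
(a,b)_11: α=1, u≡4; β=3, v≡6 (mod 11); (4|11)=+1, (6|11)=-1; sign (−1)^1·+1^3·-1^1 = +1.
(a,b)_∞: sgn(-168454)=−, sgn(143)=+, so +1.
(a,b)_19: α=3, u≡11; β=4, v≡10 (mod 19); (11|19)=+1, (10|19)=-1; sign (−1)^0·+1^4·-1^3 = -1.
(a,b)_7: α=4, u≡4; β=2, v≡6 (mod 7); (4|7)=+1, (6|7)=-1; sign (−1)^0·+1^2·-1^4 = +1.
(-168454, 143 / ℚ) ramifies at {13, 19}: a division algebra.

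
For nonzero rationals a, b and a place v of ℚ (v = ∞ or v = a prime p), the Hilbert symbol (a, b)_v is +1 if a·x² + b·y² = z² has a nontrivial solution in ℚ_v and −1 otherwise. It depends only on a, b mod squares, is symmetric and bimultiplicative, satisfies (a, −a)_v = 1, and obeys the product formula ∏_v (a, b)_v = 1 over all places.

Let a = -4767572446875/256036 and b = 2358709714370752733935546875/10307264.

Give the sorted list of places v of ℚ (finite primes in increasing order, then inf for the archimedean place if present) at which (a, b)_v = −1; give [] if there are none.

(a, b) ≡ (-35, 21945) mod (ℚ^×)²; places V = {2, 3, 5, 7, 11, 13, 19, 23, 37, ∞}.
(a,b)_2: α=-2, β=-6; u≡5, v≡1 (mod 8); ε(u)ε(v)=0·0, αω(v)=-2·0, βω(u)=-6·1; sum ≡ 0  ⇒  +1.
(a,b)_∞: sgn(-35)=−, sgn(21945)=+, so +1.
(a,b)_13: α=0, u≡9; β=2, v≡10 (mod 13); (9|13)=+1, (10|13)=+1; sign (−1)^0·+1^2·+1^0 = +1.
(a,b)_5: α=5, u≡2; β=11, v≡4 (mod 5); (2|5)=-1, (4|5)=+1; sign (−1)^0·-1^11·+1^5 = -1.
(a,b)_7: α=3, u≡4; β=7, v≡3 (mod 7); (4|7)=+1, (3|7)=-1; sign (−1)^1·+1^7·-1^3 = +1.
(a,b)_11: α=-2, u≡1; β=-5, v≡1 (mod 11); (1|11)=+1, (1|11)=+1; sign (−1)^0·+1^-5·+1^-2 = +1.
(a,b)_37: α=2, u≡17; β=4, v≡21 (mod 37); (17|37)=-1, (21|37)=+1; sign (−1)^0·-1^4·+1^2 = +1.
(a,b)_3: α=2, u≡1; β=3, v≡1 (mod 3); (1|3)=+1, (1|3)=+1; sign (−1)^0·+1^3·+1^2 = +1.
(a,b)_23: α=-2, u≡5; β=0, v≡8 (mod 23); (5|23)=-1, (8|23)=+1; sign (−1)^0·-1^0·+1^-2 = +1.
(a,b)_19: α=2, u≡3; β=3, v≡8 (mod 19); (3|19)=-1, (8|19)=-1; sign (−1)^0·-1^3·-1^2 = -1.
(-35, 21945 / ℚ) ramifies at {5, 19}: a division algebra.

[5, 19]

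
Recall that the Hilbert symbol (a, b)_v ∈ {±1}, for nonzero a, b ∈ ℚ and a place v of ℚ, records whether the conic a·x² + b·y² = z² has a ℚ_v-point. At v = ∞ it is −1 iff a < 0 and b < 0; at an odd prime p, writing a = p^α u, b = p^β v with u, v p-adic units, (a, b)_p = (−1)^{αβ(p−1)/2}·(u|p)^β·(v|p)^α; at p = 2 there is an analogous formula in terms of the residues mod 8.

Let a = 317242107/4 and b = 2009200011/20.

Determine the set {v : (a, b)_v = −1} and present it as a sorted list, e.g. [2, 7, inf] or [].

(a, b) ≡ (97643, 27828255) mod (ℚ^×)²; places V = {2, 3, 5, 7, 13, 19, 29, 37, ∞}.
(a,b)_2: α=-2, β=-2; u≡3, v≡7 (mod 8); ε(u)ε(v)=1·1, αω(v)=-2·0, βω(u)=-2·1; sum ≡ 1  ⇒  -1.
(a,b)_5: α=0, u≡3; β=-1, v≡4 (mod 5); (3|5)=-1, (4|5)=+1; sign (−1)^0·-1^-1·+1^0 = -1.
(a,b)_3: α=2, u≡2; β=1, v≡1 (mod 3); (2|3)=-1, (1|3)=+1; sign (−1)^0·-1^1·+1^2 = -1.
(a,b)_13: α=1, u≡4; β=1, v≡12 (mod 13); (4|13)=+1, (12|13)=+1; sign (−1)^0·+1^1·+1^1 = +1.
(a,b)_∞: sgn(97643)=+, sgn(27828255)=+, so +1.
(a,b)_29: α=1, u≡8; β=1, v≡14 (mod 29); (8|29)=-1, (14|29)=-1; sign (−1)^0·-1^1·-1^1 = +1.
(a,b)_37: α=1, u≡16; β=1, v≡3 (mod 37); (16|37)=+1, (3|37)=+1; sign (−1)^0·+1^1·+1^1 = +1.
(a,b)_7: α=1, u≡3; β=1, v≡1 (mod 7); (3|7)=-1, (1|7)=+1; sign (−1)^1·-1^1·+1^1 = +1.
(a,b)_19: α=2, u≡14; β=3, v≡6 (mod 19); (14|19)=-1, (6|19)=+1; sign (−1)^0·-1^3·+1^2 = -1.
(97643, 27828255 / ℚ) ramifies at {2, 3, 5, 19}: a division algebra.

[2, 3, 5, 19]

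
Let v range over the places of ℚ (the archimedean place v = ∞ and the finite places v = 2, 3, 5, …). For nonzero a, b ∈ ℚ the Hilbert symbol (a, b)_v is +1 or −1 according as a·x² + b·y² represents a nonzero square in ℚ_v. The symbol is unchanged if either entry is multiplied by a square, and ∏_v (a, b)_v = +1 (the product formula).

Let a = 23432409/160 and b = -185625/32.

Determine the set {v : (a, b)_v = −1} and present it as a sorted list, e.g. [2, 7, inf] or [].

Mod squares: a ≡ 10010, b ≡ -66. Check v ∈ {∞, 2, 3, 5, 7, 11, 13, 17}.
v=2: v_2(a)=-5, v_2(b)=-5; units ≡ 5, 7 (mod 8); ε·ε+αω+βω = 0·1+-5·0+-5·1 ≡ 1  ⇒  (a,b)_2 = -1.
v=17: a=17^2·(≡6), b=17^0·(≡1) mod 17; (6|17)=-1, (1|17)=+1; (−1)^{2·0·8}·(-1)^0·(+1)^2 = +1.
v=7: a=7^1·(≡4), b=7^0·(≡2) mod 7; (4|7)=+1, (2|7)=+1; (−1)^{1·0·3}·(+1)^0·(+1)^1 = +1.
v=∞: 10010 > 0 and -66 < 0  ⇒  (a,b)_∞ = +1.
v=3: a=3^4·(≡2), b=3^3·(≡2) mod 3; (2|3)=-1, (2|3)=-1; (−1)^{4·3·1}·(-1)^3·(-1)^4 = -1.
v=5: a=5^-1·(≡2), b=5^4·(≡4) mod 5; (2|5)=-1, (4|5)=+1; (−1)^{-1·4·2}·(-1)^4·(+1)^-1 = +1.
v=13: a=13^1·(≡1), b=13^0·(≡9) mod 13; (1|13)=+1, (9|13)=+1; (−1)^{1·0·6}·(+1)^0·(+1)^1 = +1.
v=11: a=11^1·(≡6), b=11^1·(≡1) mod 11; (6|11)=-1, (1|11)=+1; (−1)^{1·1·5}·(-1)^1·(+1)^1 = +1.
|Ram(10010, -66)| = 2, even; anisotropic at {2, 3}.

[2, 3]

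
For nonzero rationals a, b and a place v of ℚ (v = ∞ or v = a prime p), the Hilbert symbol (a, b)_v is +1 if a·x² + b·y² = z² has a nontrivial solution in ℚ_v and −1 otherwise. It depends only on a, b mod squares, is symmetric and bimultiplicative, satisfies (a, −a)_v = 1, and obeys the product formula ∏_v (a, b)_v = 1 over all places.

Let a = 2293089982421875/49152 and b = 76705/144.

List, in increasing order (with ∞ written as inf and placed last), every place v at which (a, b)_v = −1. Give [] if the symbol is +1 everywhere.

[5, 7, 13, 29]

(a, b) ≡ (39585, 145) mod (ℚ^×)²; places V = {2, 3, 5, 7, 13, 23, 29, ∞}.
(a,b)_3: α=-1, u≡1; β=-2, v≡1 (mod 3); (1|3)=+1, (1|3)=+1; sign (−1)^0·+1^-2·+1^-1 = +1.
(a,b)_∞: sgn(39585)=+, sgn(145)=+, so +1.
(a,b)_13: α=1, u≡10; β=0, v≡5 (mod 13); (10|13)=+1, (5|13)=-1; sign (−1)^0·+1^0·-1^1 = -1.
(a,b)_23: α=2, u≡16; β=2, v≡5 (mod 23); (16|23)=+1, (5|23)=-1; sign (−1)^0·+1^2·-1^2 = +1.
(a,b)_5: α=9, u≡3; β=1, v≡4 (mod 5); (3|5)=-1, (4|5)=+1; sign (−1)^0·-1^1·+1^9 = -1.
(a,b)_7: α=1, u≡5; β=0, v≡5 (mod 7); (5|7)=-1, (5|7)=-1; sign (−1)^0·-1^0·-1^1 = -1.
(a,b)_2: α=-14, β=-4; u≡1, v≡1 (mod 8); ε(u)ε(v)=0·0, αω(v)=-14·0, βω(u)=-4·0; sum ≡ 0  ⇒  +1.
(a,b)_29: α=3, u≡11; β=1, v≡23 (mod 29); (11|29)=-1, (23|29)=+1; sign (−1)^0·-1^1·+1^3 = -1.
(39585, 145 / ℚ) ramifies at {5, 7, 13, 29}: a division algebra.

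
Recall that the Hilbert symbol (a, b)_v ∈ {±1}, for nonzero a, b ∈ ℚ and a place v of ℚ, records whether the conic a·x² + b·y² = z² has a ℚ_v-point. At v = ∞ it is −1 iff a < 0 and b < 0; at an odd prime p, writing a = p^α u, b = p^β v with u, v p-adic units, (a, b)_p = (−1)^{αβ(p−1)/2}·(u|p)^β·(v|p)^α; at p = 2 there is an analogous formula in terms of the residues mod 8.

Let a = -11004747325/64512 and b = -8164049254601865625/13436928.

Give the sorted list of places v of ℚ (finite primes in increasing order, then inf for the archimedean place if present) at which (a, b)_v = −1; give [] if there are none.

(a, b) ≡ (-91, -770) mod (ℚ^×)²; places V = {2, 3, 5, 7, 11, 13, 23, ∞}.
(a,b)_2: α=-10, β=-11; u≡5, v≡7 (mod 8); ε(u)ε(v)=0·1, αω(v)=-10·0, βω(u)=-11·1; sum ≡ 1  ⇒  -1.
(a,b)_13: α=1, u≡2; β=2, v≡9 (mod 13); (2|13)=-1, (9|13)=+1; sign (−1)^0·-1^2·+1^1 = +1.
(a,b)_3: α=-2, u≡2; β=-8, v≡1 (mod 3); (2|3)=-1, (1|3)=+1; sign (−1)^0·-1^-8·+1^-2 = +1.
(a,b)_7: α=-1, u≡4; β=3, v≡2 (mod 7); (4|7)=+1, (2|7)=+1; sign (−1)^1·+1^3·+1^-1 = -1.
(a,b)_11: α=2, u≡2; β=5, v≡8 (mod 11); (2|11)=-1, (8|11)=-1; sign (−1)^0·-1^5·-1^2 = -1.
(a,b)_23: α=4, u≡6; β=4, v≡6 (mod 23); (6|23)=+1, (6|23)=+1; sign (−1)^0·+1^4·+1^4 = +1.
(a,b)_∞: sgn(-91)=−, sgn(-770)=−, so -1.
(a,b)_5: α=2, u≡1; β=5, v≡1 (mod 5); (1|5)=+1, (1|5)=+1; sign (−1)^0·+1^5·+1^2 = +1.
|Ram(-91, -770)| = 4, even; anisotropic at {2, 7, 11, ∞}.

[2, 7, 11, inf]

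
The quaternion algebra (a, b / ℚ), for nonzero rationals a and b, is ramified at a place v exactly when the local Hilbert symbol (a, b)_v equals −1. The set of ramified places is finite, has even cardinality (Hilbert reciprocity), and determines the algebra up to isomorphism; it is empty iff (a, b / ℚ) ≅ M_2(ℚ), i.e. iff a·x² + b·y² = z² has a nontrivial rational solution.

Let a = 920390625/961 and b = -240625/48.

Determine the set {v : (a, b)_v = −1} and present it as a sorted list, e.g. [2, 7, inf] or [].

Mod squares: a ≡ 6545, b ≡ -1155. Check v ∈ {∞, 2, 3, 5, 7, 11, 17, 31}.
v=3: a=3^2·(≡2), b=3^-1·(≡2) mod 3; (2|3)=-1, (2|3)=-1; (−1)^{2·-1·1}·(-1)^-1·(-1)^2 = -1.
v=11: a=11^1·(≡3), b=11^1·(≡1) mod 11; (3|11)=+1, (1|11)=+1; (−1)^{1·1·5}·(+1)^1·(+1)^1 = -1.
v=∞: 6545 > 0 and -1155 < 0  ⇒  (a,b)_∞ = +1.
v=5: a=5^7·(≡1), b=5^5·(≡1) mod 5; (1|5)=+1, (1|5)=+1; (−1)^{7·5·2}·(+1)^5·(+1)^7 = +1.
v=2: v_2(a)=0, v_2(b)=-4; units ≡ 1, 5 (mod 8); ε·ε+αω+βω = 0·0+0·1+-4·0 ≡ 0  ⇒  (a,b)_2 = +1.
v=7: a=7^1·(≡4), b=7^1·(≡5) mod 7; (4|7)=+1, (5|7)=-1; (−1)^{1·1·3}·(+1)^1·(-1)^1 = +1.
v=31: a=31^-2·(≡5), b=31^0·(≡29) mod 31; (5|31)=+1, (29|31)=-1; (−1)^{-2·0·15}·(+1)^0·(-1)^-2 = +1.
v=17: a=17^1·(≡5), b=17^0·(≡8) mod 17; (5|17)=-1, (8|17)=+1; (−1)^{1·0·8}·(-1)^0·(+1)^1 = +1.
Ram(6545, -1155) = {3, 11}; no ℚ_3-point on the conic.

[3, 11]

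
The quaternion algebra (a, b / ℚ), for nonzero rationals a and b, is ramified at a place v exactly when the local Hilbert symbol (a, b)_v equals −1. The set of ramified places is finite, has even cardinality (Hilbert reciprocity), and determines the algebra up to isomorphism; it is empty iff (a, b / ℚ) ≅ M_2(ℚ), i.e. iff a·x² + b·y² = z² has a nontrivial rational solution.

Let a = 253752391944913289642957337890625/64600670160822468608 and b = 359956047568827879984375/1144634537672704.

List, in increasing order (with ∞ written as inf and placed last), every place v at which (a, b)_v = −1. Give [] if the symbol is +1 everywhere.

[11, 13, 29, 37]

Mod squares: a ≡ 2859545, b ≡ 319. Check v ∈ {∞, 2, 3, 5, 11, 13, 17, 23, 29, 37, 41}.
v=∞: 2859545 > 0 and 319 > 0  ⇒  (a,b)_∞ = +1.
v=13: a=13^-7·(≡11), b=13^-4·(≡11) mod 13; (11|13)=-1, (11|13)=-1; (−1)^{-7·-4·6}·(-1)^-4·(-1)^-7 = -1.
v=2: v_2(a)=-26, v_2(b)=-18; units ≡ 1, 7 (mod 8); ε·ε+αω+βω = 0·1+-26·0+-18·0 ≡ 0  ⇒  (a,b)_2 = +1.
v=37: a=37^3·(≡6), b=37^2·(≡13) mod 37; (6|37)=-1, (13|37)=-1; (−1)^{3·2·18}·(-1)^2·(-1)^3 = -1.
v=3: a=3^26·(≡2), b=3^22·(≡1) mod 3; (2|3)=-1, (1|3)=+1; (−1)^{26·22·1}·(-1)^22·(+1)^26 = +1.
v=11: a=11^4·(≡6), b=11^1·(≡7) mod 11; (6|11)=-1, (7|11)=-1; (−1)^{4·1·5}·(-1)^1·(-1)^4 = -1.
v=17: a=17^0·(≡13), b=17^-2·(≡15) mod 17; (13|17)=+1, (15|17)=+1; (−1)^{0·-2·8}·(+1)^-2·(+1)^0 = +1.
v=29: a=29^-1·(≡28), b=29^1·(≡8) mod 29; (28|29)=+1, (8|29)=-1; (−1)^{-1·1·14}·(+1)^1·(-1)^-1 = -1.
v=5: a=5^9·(≡4), b=5^6·(≡1) mod 5; (4|5)=+1, (1|5)=+1; (−1)^{9·6·2}·(+1)^6·(+1)^9 = +1.
v=41: a=41^3·(≡25), b=41^2·(≡39) mod 41; (25|41)=+1, (39|41)=+1; (−1)^{3·2·20}·(+1)^2·(+1)^3 = +1.
v=23: a=23^-2·(≡6), b=23^-2·(≡19) mod 23; (6|23)=+1, (19|23)=-1; (−1)^{-2·-2·11}·(+1)^-2·(-1)^-2 = +1.
|Ram(2859545, 319)| = 4, even; anisotropic at {11, 13, 29, 37}.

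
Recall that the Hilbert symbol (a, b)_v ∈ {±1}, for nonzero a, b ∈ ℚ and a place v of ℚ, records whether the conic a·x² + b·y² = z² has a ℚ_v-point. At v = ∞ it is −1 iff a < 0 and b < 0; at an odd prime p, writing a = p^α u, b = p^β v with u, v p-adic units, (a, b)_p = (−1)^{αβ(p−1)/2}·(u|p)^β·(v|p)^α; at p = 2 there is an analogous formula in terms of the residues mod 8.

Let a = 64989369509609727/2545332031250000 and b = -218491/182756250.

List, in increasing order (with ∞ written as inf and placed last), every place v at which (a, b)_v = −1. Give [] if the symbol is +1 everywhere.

Mod squares: a ≡ 35, b ≡ -910. Check v ∈ {∞, 2, 3, 5, 7, 13, 19}.
v=7: a=7^15·(≡3), b=7^5·(≡3) mod 7; (3|7)=-1, (3|7)=-1; (−1)^{15·5·3}·(-1)^5·(-1)^15 = -1.
v=13: a=13^2·(≡3), b=13^1·(≡2) mod 13; (3|13)=+1, (2|13)=-1; (−1)^{2·1·6}·(+1)^1·(-1)^2 = +1.
v=5: a=5^-13·(≡2), b=5^-5·(≡2) mod 5; (2|5)=-1, (2|5)=-1; (−1)^{-13·-5·2}·(-1)^-5·(-1)^-13 = +1.
v=3: a=3^4·(≡2), b=3^-4·(≡2) mod 3; (2|3)=-1, (2|3)=-1; (−1)^{4·-4·1}·(-1)^-4·(-1)^4 = +1.
v=2: v_2(a)=-4, v_2(b)=-1; units ≡ 3, 1 (mod 8); ε·ε+αω+βω = 1·0+-4·0+-1·1 ≡ 1  ⇒  (a,b)_2 = -1.
v=∞: 35 > 0 and -910 < 0  ⇒  (a,b)_∞ = +1.
v=19: a=19^-4·(≡11), b=19^-2·(≡2) mod 19; (11|19)=+1, (2|19)=-1; (−1)^{-4·-2·9}·(+1)^-2·(-1)^-4 = +1.
Ram(35, -910) = {2, 7}; no ℚ_2-point on the conic.

[2, 7]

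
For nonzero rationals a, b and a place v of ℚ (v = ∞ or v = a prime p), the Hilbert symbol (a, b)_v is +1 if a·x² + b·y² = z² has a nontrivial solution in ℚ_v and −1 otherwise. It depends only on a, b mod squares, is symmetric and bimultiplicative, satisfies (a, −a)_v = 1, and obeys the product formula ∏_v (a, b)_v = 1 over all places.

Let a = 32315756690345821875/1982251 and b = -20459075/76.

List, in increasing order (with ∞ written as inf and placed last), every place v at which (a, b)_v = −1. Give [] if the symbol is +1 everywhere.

[5, 7, 13, 19]

(a, b) ≡ (665, -29393) mod (ℚ^×)²; places V = {2, 3, 5, 7, 13, 17, 19, 23, ∞}.
(a,b)_17: α=-2, u≡15; β=1, v≡5 (mod 17); (15|17)=+1, (5|17)=-1; sign (−1)^0·+1^1·-1^-2 = +1.
(a,b)_2: α=0, β=-2; u≡1, v≡7 (mod 8); ε(u)ε(v)=0·1, αω(v)=0·0, βω(u)=-2·0; sum ≡ 0  ⇒  +1.
(a,b)_3: α=10, u≡2; β=0, v≡1 (mod 3); (2|3)=-1, (1|3)=+1; sign (−1)^0·-1^0·+1^10 = +1.
(a,b)_13: α=2, u≡6; β=1, v≡4 (mod 13); (6|13)=-1, (4|13)=+1; sign (−1)^0·-1^1·+1^2 = -1.
(a,b)_19: α=-3, u≡4; β=-1, v≡17 (mod 19); (4|19)=+1, (17|19)=+1; sign (−1)^1·+1^-1·+1^-3 = -1.
(a,b)_7: α=1, u≡1; β=1, v≡1 (mod 7); (1|7)=+1, (1|7)=+1; sign (−1)^1·+1^1·+1^1 = -1.
(a,b)_23: α=6, u≡14; β=2, v≡18 (mod 23); (14|23)=-1, (18|23)=+1; sign (−1)^0·-1^2·+1^6 = +1.
(a,b)_5: α=5, u≡3; β=2, v≡2 (mod 5); (3|5)=-1, (2|5)=-1; sign (−1)^0·-1^2·-1^5 = -1.
(a,b)_∞: sgn(665)=+, sgn(-29393)=−, so +1.
(665, -29393 / ℚ) ramifies at {5, 7, 13, 19}: a division algebra.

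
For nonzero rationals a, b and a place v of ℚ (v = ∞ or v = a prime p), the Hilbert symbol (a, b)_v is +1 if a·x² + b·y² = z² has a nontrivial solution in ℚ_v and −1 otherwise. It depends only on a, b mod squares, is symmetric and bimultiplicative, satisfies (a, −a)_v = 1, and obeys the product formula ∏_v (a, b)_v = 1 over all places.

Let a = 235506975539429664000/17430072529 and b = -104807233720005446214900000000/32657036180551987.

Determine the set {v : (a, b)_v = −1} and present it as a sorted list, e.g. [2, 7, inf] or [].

Mod squares: a ≡ 1451885, b ≡ -392863. Check v ∈ {∞, 2, 3, 5, 7, 17, 19, 23, 29, 31, 47, 53}.
v=23: a=23^0·(≡21), b=23^-1·(≡16) mod 23; (21|23)=-1, (16|23)=+1; (−1)^{0·-1·11}·(-1)^-1·(+1)^0 = -1.
v=19: a=19^5·(≡7), b=19^7·(≡3) mod 19; (7|19)=+1, (3|19)=-1; (−1)^{5·7·9}·(+1)^7·(-1)^5 = +1.
v=47: a=47^-2·(≡28), b=47^-2·(≡44) mod 47; (28|47)=+1, (44|47)=-1; (−1)^{-2·-2·23}·(+1)^-2·(-1)^-2 = +1.
v=7: a=7^4·(≡1), b=7^8·(≡3) mod 7; (1|7)=+1, (3|7)=-1; (−1)^{4·8·3}·(+1)^8·(-1)^4 = +1.
v=3: a=3^4·(≡2), b=3^8·(≡2) mod 3; (2|3)=-1, (2|3)=-1; (−1)^{4·8·1}·(-1)^8·(-1)^4 = +1.
v=17: a=17^1·(≡7), b=17^0·(≡10) mod 17; (7|17)=-1, (10|17)=-1; (−1)^{1·0·8}·(-1)^0·(-1)^1 = -1.
v=53: a=53^-4·(≡50), b=53^-6·(≡20) mod 53; (50|53)=-1, (20|53)=-1; (−1)^{-4·-6·26}·(-1)^-6·(-1)^-4 = +1.
v=29: a=29^1·(≡27), b=29^-1·(≡1) mod 29; (27|29)=-1, (1|29)=+1; (−1)^{1·-1·14}·(-1)^-1·(+1)^1 = -1.
v=∞: 1451885 > 0 and -392863 < 0  ⇒  (a,b)_∞ = +1.
v=31: a=31^1·(≡2), b=31^1·(≡23) mod 31; (2|31)=+1, (23|31)=-1; (−1)^{1·1·15}·(+1)^1·(-1)^1 = +1.
v=5: a=5^3·(≡3), b=5^8·(≡3) mod 5; (3|5)=-1, (3|5)=-1; (−1)^{3·8·2}·(-1)^8·(-1)^3 = -1.
v=2: v_2(a)=8, v_2(b)=8; units ≡ 5, 1 (mod 8); ε·ε+αω+βω = 0·0+8·0+8·1 ≡ 0  ⇒  (a,b)_2 = +1.
Ram(1451885, -392863) = {5, 17, 23, 29}; no ℚ_5-point on the conic.

[5, 17, 23, 29]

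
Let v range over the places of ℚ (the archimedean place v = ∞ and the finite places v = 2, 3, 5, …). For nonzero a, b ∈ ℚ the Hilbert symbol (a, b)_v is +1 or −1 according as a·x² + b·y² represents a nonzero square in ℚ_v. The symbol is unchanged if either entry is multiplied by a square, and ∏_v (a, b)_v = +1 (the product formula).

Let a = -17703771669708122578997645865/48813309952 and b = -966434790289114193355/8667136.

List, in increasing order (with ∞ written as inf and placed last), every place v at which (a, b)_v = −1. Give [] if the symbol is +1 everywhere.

[2, 7, 11, inf]

(a, b) ≡ (-1430, -595) mod (ℚ^×)²; places V = {2, 3, 5, 7, 11, 13, 17, 19, 23, 29, 31, ∞}.
(a,b)_∞: sgn(-1430)=−, sgn(-595)=−, so -1.
(a,b)_2: α=-23, β=-14; u≡5, v≡5 (mod 8); ε(u)ε(v)=0·0, αω(v)=-23·1, βω(u)=-14·1; sum ≡ 1  ⇒  -1.
(a,b)_17: α=4, u≡9; β=3, v≡1 (mod 17); (9|17)=+1, (1|17)=+1; sign (−1)^0·+1^3·+1^4 = +1.
(a,b)_7: α=6, u≡5; β=3, v≡5 (mod 7); (5|7)=-1, (5|7)=-1; sign (−1)^0·-1^3·-1^6 = -1.
(a,b)_5: α=1, u≡1; β=1, v≡4 (mod 5); (1|5)=+1, (4|5)=+1; sign (−1)^0·+1^1·+1^1 = +1.
(a,b)_31: α=2, u≡15; β=2, v≡8 (mod 31); (15|31)=-1, (8|31)=+1; sign (−1)^0·-1^2·+1^2 = +1.
(a,b)_23: α=-2, u≡15; β=-2, v≡1 (mod 23); (15|23)=-1, (1|23)=+1; sign (−1)^0·-1^-2·+1^-2 = +1.
(a,b)_19: α=6, u≡15; β=4, v≡14 (mod 19); (15|19)=-1, (14|19)=-1; sign (−1)^0·-1^4·-1^6 = +1.
(a,b)_11: α=-1, u≡7; β=2, v≡7 (mod 11); (7|11)=-1, (7|11)=-1; sign (−1)^0·-1^2·-1^-1 = -1.
(a,b)_3: α=6, u≡1; β=2, v≡2 (mod 3); (1|3)=+1, (2|3)=-1; sign (−1)^0·+1^2·-1^6 = +1.
(a,b)_29: α=2, u≡7; β=2, v≡18 (mod 29); (7|29)=+1, (18|29)=-1; sign (−1)^0·+1^2·-1^2 = +1.
(a,b)_13: α=1, u≡7; β=0, v≡3 (mod 13); (7|13)=-1, (3|13)=+1; sign (−1)^0·-1^0·+1^1 = +1.
|Ram(-1430, -595)| = 4, even; anisotropic at {2, 7, 11, ∞}.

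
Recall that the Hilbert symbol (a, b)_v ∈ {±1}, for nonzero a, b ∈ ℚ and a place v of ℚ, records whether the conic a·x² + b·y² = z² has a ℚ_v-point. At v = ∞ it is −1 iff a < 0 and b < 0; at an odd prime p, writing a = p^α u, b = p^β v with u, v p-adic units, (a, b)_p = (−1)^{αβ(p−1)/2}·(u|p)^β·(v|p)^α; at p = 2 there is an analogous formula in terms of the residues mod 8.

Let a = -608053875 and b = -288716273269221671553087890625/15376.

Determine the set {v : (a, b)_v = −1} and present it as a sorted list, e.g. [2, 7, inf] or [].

[17, inf]

Mod squares: a ≡ -24322155, b ≡ -81345. Check v ∈ {∞, 2, 3, 5, 11, 13, 17, 23, 29, 31}.
v=31: a=31^0·(≡27), b=31^-2·(≡11) mod 31; (27|31)=-1, (11|31)=-1; (−1)^{0·-2·15}·(-1)^-2·(-1)^0 = +1.
v=5: a=5^3·(≡4), b=5^9·(≡4) mod 5; (4|5)=+1, (4|5)=+1; (−1)^{3·9·2}·(+1)^9·(+1)^3 = +1.
v=11: a=11^1·(≡4), b=11^5·(≡7) mod 11; (4|11)=+1, (7|11)=-1; (−1)^{1·5·5}·(+1)^5·(-1)^1 = +1.
v=29: a=29^1·(≡2), b=29^3·(≡27) mod 29; (2|29)=-1, (27|29)=-1; (−1)^{1·3·14}·(-1)^3·(-1)^1 = +1.
v=23: a=23^1·(≡18), b=23^2·(≡1) mod 23; (18|23)=+1, (1|23)=+1; (−1)^{1·2·11}·(+1)^2·(+1)^1 = +1.
v=3: a=3^1·(≡1), b=3^1·(≡2) mod 3; (1|3)=+1, (2|3)=-1; (−1)^{1·1·1}·(+1)^1·(-1)^1 = +1.
v=∞: -24322155 < 0 and -81345 < 0  ⇒  (a,b)_∞ = -1.
v=17: a=17^1·(≡6), b=17^3·(≡4) mod 17; (6|17)=-1, (4|17)=+1; (−1)^{1·3·8}·(-1)^3·(+1)^1 = -1.
v=2: v_2(a)=0, v_2(b)=-4; units ≡ 5, 7 (mod 8); ε·ε+αω+βω = 0·1+0·0+-4·1 ≡ 0  ⇒  (a,b)_2 = +1.
v=13: a=13^1·(≡1), b=13^6·(≡10) mod 13; (1|13)=+1, (10|13)=+1; (−1)^{1·6·6}·(+1)^6·(+1)^1 = +1.
Ram(-24322155, -81345) = {17, ∞}; no ℚ_17-point on the conic.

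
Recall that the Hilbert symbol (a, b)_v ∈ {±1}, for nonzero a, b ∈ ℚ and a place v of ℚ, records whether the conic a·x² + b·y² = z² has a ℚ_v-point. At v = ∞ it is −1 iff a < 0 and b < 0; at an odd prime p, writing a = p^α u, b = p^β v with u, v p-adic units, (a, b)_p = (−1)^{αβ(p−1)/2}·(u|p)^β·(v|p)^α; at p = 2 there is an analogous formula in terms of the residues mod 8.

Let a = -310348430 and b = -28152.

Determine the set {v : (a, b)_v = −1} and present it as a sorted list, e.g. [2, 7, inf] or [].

(a, b) ≡ (-2030, -782) mod (ℚ^×)²; places V = {2, 3, 5, 7, 17, 23, 29, ∞}.
(a,b)_∞: sgn(-2030)=−, sgn(-782)=−, so -1.
(a,b)_5: α=1, u≡4; β=0, v≡3 (mod 5); (4|5)=+1, (3|5)=-1; sign (−1)^0·+1^0·-1^1 = -1.
(a,b)_29: α=1, u≡26; β=0, v≡7 (mod 29); (26|29)=-1, (7|29)=+1; sign (−1)^0·-1^0·+1^1 = +1.
(a,b)_3: α=0, u≡1; β=2, v≡1 (mod 3); (1|3)=+1, (1|3)=+1; sign (−1)^0·+1^2·+1^0 = +1.
(a,b)_17: α=2, u≡3; β=1, v≡10 (mod 17); (3|17)=-1, (10|17)=-1; sign (−1)^0·-1^1·-1^2 = -1.
(a,b)_7: α=1, u≡4; β=0, v≡2 (mod 7); (4|7)=+1, (2|7)=+1; sign (−1)^0·+1^0·+1^1 = +1.
(a,b)_2: α=1, β=3; u≡1, v≡1 (mod 8); ε(u)ε(v)=0·0, αω(v)=1·0, βω(u)=3·0; sum ≡ 0  ⇒  +1.
(a,b)_23: α=2, u≡14; β=1, v≡18 (mod 23); (14|23)=-1, (18|23)=+1; sign (−1)^0·-1^1·+1^2 = -1.
|Ram(-2030, -782)| = 4, even; anisotropic at {5, 17, 23, ∞}.

[5, 17, 23, inf]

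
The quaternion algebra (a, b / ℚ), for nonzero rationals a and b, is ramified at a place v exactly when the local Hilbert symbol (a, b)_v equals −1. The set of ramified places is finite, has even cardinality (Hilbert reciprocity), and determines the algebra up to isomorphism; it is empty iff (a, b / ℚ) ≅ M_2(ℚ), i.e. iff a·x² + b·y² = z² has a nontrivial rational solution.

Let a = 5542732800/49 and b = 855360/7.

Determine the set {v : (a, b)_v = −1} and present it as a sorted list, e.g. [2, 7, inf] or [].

[5, 7]

(a, b) ≡ (33, 1155) mod (ℚ^×)²; places V = {2, 3, 5, 7, 11, ∞}.
(a,b)_11: α=1, u≡9; β=1, v≡8 (mod 11); (9|11)=+1, (8|11)=-1; sign (−1)^1·+1^1·-1^1 = +1.
(a,b)_5: α=2, u≡3; β=1, v≡1 (mod 5); (3|5)=-1, (1|5)=+1; sign (−1)^0·-1^1·+1^2 = -1.
(a,b)_2: α=10, β=6; u≡1, v≡3 (mod 8); ε(u)ε(v)=0·1, αω(v)=10·1, βω(u)=6·0; sum ≡ 0  ⇒  +1.
(a,b)_3: α=9, u≡2; β=5, v≡1 (mod 3); (2|3)=-1, (1|3)=+1; sign (−1)^1·-1^5·+1^9 = +1.
(a,b)_7: α=-2, u≡3; β=-1, v≡2 (mod 7); (3|7)=-1, (2|7)=+1; sign (−1)^0·-1^-1·+1^-2 = -1.
(a,b)_∞: sgn(33)=+, sgn(1155)=+, so +1.
Ram(33, 1155) = {5, 7}; no ℚ_5-point on the conic.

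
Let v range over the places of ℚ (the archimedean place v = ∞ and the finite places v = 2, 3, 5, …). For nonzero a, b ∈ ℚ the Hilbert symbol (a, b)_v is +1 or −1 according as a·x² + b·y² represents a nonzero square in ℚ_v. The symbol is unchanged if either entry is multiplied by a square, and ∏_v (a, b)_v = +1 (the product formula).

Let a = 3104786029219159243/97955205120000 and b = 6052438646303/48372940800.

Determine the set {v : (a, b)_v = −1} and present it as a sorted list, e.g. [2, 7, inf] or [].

[23, 29]

Mod squares: a ≡ 1334, b ≡ 46. Check v ∈ {∞, 2, 3, 5, 7, 19, 23, 29}.
v=29: a=29^3·(≡2), b=29^2·(≡10) mod 29; (2|29)=-1, (10|29)=-1; (−1)^{3·2·14}·(-1)^2·(-1)^3 = -1.
v=5: a=5^-4·(≡4), b=5^-2·(≡4) mod 5; (4|5)=+1, (4|5)=+1; (−1)^{-4·-2·2}·(+1)^-2·(+1)^-4 = +1.
v=7: a=7^6·(≡4), b=7^4·(≡2) mod 7; (4|7)=+1, (2|7)=+1; (−1)^{6·4·3}·(+1)^4·(+1)^6 = +1.
v=19: a=19^6·(≡9), b=19^4·(≡18) mod 19; (9|19)=+1, (18|19)=-1; (−1)^{6·4·9}·(+1)^4·(-1)^6 = +1.
v=23: a=23^1·(≡1), b=23^1·(≡2) mod 23; (1|23)=+1, (2|23)=+1; (−1)^{1·1·11}·(+1)^1·(+1)^1 = -1.
v=3: a=3^-14·(≡2), b=3^-10·(≡1) mod 3; (2|3)=-1, (1|3)=+1; (−1)^{-14·-10·1}·(-1)^-10·(+1)^-14 = +1.
v=2: v_2(a)=-15, v_2(b)=-15; units ≡ 3, 7 (mod 8); ε·ε+αω+βω = 1·1+-15·0+-15·1 ≡ 0  ⇒  (a,b)_2 = +1.
v=∞: 1334 > 0 and 46 > 0  ⇒  (a,b)_∞ = +1.
|Ram(1334, 46)| = 2, even; anisotropic at {23, 29}.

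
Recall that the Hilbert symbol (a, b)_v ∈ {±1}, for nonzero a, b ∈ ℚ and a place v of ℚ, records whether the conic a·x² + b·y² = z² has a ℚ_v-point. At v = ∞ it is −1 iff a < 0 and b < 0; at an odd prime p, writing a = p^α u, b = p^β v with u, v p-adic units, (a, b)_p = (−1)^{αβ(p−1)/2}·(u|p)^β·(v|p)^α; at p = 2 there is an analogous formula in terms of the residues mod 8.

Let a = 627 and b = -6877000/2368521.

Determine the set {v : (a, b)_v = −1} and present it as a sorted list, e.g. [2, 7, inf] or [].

(a, b) ≡ (627, -130) mod (ℚ^×)²; places V = {2, 3, 5, 11, 13, 19, 23, ∞}.
(a,b)_2: α=0, β=3; u≡3, v≡7 (mod 8); ε(u)ε(v)=1·1, αω(v)=0·0, βω(u)=3·1; sum ≡ 0  ⇒  +1.
(a,b)_∞: sgn(627)=+, sgn(-130)=−, so +1.
(a,b)_5: α=0, u≡2; β=3, v≡4 (mod 5); (2|5)=-1, (4|5)=+1; sign (−1)^0·-1^3·+1^0 = -1.
(a,b)_11: α=1, u≡2; β=0, v≡2 (mod 11); (2|11)=-1, (2|11)=-1; sign (−1)^0·-1^0·-1^1 = -1.
(a,b)_23: α=0, u≡6; β=2, v≡16 (mod 23); (6|23)=+1, (16|23)=+1; sign (−1)^0·+1^2·+1^0 = +1.
(a,b)_3: α=1, u≡2; β=-8, v≡2 (mod 3); (2|3)=-1, (2|3)=-1; sign (−1)^0·-1^-8·-1^1 = -1.
(a,b)_19: α=1, u≡14; β=-2, v≡2 (mod 19); (14|19)=-1, (2|19)=-1; sign (−1)^0·-1^-2·-1^1 = -1.
(a,b)_13: α=0, u≡3; β=1, v≡4 (mod 13); (3|13)=+1, (4|13)=+1; sign (−1)^0·+1^1·+1^0 = +1.
(627, -130 / ℚ) ramifies at {3, 5, 11, 19}: a division algebra.

[3, 5, 11, 19]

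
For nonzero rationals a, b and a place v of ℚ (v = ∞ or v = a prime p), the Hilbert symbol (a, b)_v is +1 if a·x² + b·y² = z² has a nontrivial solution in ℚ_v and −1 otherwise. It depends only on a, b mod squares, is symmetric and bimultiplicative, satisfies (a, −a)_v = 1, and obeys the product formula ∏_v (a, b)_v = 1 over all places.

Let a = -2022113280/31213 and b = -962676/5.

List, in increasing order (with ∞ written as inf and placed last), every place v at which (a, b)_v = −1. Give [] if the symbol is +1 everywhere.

(a, b) ≡ (-3315, -1105) mod (ℚ^×)²; places V = {2, 3, 5, 7, 11, 13, 17, ∞}.
(a,b)_3: α=1, u≡2; β=2, v≡2 (mod 3); (2|3)=-1, (2|3)=-1; sign (−1)^0·-1^2·-1^1 = -1.
(a,b)_17: α=1, u≡4; β=1, v≡10 (mod 17); (4|17)=+1, (10|17)=-1; sign (−1)^0·+1^1·-1^1 = -1.
(a,b)_5: α=1, u≡3; β=-1, v≡4 (mod 5); (3|5)=-1, (4|5)=+1; sign (−1)^0·-1^-1·+1^1 = -1.
(a,b)_7: α=-4, u≡5; β=0, v≡4 (mod 7); (5|7)=-1, (4|7)=+1; sign (−1)^0·-1^0·+1^-4 = +1.
(a,b)_∞: sgn(-3315)=−, sgn(-1105)=−, so -1.
(a,b)_2: α=16, β=2; u≡5, v≡7 (mod 8); ε(u)ε(v)=0·1, αω(v)=16·0, βω(u)=2·1; sum ≡ 0  ⇒  +1.
(a,b)_13: α=-1, u≡11; β=1, v≡7 (mod 13); (11|13)=-1, (7|13)=-1; sign (−1)^0·-1^1·-1^-1 = +1.
(a,b)_11: α=2, u≡8; β=2, v≡6 (mod 11); (8|11)=-1, (6|11)=-1; sign (−1)^0·-1^2·-1^2 = +1.
Ram(-3315, -1105) = {3, 5, 17, ∞}; no ℚ_3-point on the conic.

[3, 5, 17, inf]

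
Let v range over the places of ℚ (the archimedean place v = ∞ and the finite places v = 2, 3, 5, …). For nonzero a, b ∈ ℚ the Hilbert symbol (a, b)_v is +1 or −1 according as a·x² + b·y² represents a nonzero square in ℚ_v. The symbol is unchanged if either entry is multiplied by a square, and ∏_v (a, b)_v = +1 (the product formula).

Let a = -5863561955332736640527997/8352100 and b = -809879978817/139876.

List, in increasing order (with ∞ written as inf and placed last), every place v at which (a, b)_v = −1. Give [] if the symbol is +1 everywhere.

[2, 19, 31, inf]

(a, b) ≡ (-133, -2519153) mod (ℚ^×)²; places V = {2, 3, 5, 7, 11, 13, 17, 19, 31, 47, ∞}.
(a,b)_11: α=0, u≡2; β=-2, v≡3 (mod 11); (2|11)=-1, (3|11)=+1; sign (−1)^0·-1^-2·+1^0 = +1.
(a,b)_7: α=9, u≡4; β=3, v≡5 (mod 7); (4|7)=+1, (5|7)=-1; sign (−1)^1·+1^3·-1^9 = +1.
(a,b)_5: α=-2, u≡2; β=0, v≡3 (mod 5); (2|5)=-1, (3|5)=-1; sign (−1)^0·-1^0·-1^-2 = +1.
(a,b)_47: α=2, u≡3; β=1, v≡16 (mod 47); (3|47)=+1, (16|47)=+1; sign (−1)^0·+1^1·+1^2 = +1.
(a,b)_19: α=3, u≡3; β=1, v≡13 (mod 19); (3|19)=-1, (13|19)=-1; sign (−1)^1·-1^1·-1^3 = -1.
(a,b)_2: α=-2, β=-2; u≡3, v≡7 (mod 8); ε(u)ε(v)=1·1, αω(v)=-2·0, βω(u)=-2·1; sum ≡ 1  ⇒  -1.
(a,b)_31: α=2, u≡23; β=1, v≡5 (mod 31); (23|31)=-1, (5|31)=+1; sign (−1)^0·-1^1·+1^2 = -1.
(a,b)_∞: sgn(-133)=−, sgn(-2519153)=−, so -1.
(a,b)_3: α=10, u≡2; β=8, v≡1 (mod 3); (2|3)=-1, (1|3)=+1; sign (−1)^0·-1^8·+1^10 = +1.
(a,b)_17: α=-4, u≡7; β=-2, v≡15 (mod 17); (7|17)=-1, (15|17)=+1; sign (−1)^0·-1^-2·+1^-4 = +1.
(a,b)_13: α=2, u≡1; β=1, v≡9 (mod 13); (1|13)=+1, (9|13)=+1; sign (−1)^0·+1^1·+1^2 = +1.
(-133, -2519153 / ℚ) ramifies at {2, 19, 31, ∞}: a division algebra.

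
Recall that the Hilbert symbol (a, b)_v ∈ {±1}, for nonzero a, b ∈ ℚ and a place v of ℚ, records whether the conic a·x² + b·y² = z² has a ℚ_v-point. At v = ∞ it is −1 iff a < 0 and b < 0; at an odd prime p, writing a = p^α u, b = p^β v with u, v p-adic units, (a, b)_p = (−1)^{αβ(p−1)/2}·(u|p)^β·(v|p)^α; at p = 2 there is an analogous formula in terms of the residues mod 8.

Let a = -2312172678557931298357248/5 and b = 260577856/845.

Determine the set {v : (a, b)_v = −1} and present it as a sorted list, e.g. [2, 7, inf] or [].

(a, b) ≡ (-7735, 168245) mod (ℚ^×)²; places V = {2, 3, 5, 7, 11, 13, 17, 19, 23, ∞}.
(a,b)_23: α=2, u≡2; β=1, v≡1 (mod 23); (2|23)=+1, (1|23)=+1; sign (−1)^0·+1^1·+1^2 = +1.
(a,b)_7: α=3, u≡2; β=1, v≡2 (mod 7); (2|7)=+1, (2|7)=+1; sign (−1)^1·+1^1·+1^3 = -1.
(a,b)_19: α=2, u≡4; β=1, v≡7 (mod 19); (4|19)=+1, (7|19)=+1; sign (−1)^0·+1^1·+1^2 = +1.
(a,b)_17: α=3, u≡13; β=0, v≡13 (mod 17); (13|17)=+1, (13|17)=+1; sign (−1)^0·+1^0·+1^3 = +1.
(a,b)_2: α=22, β=6; u≡1, v≡5 (mod 8); ε(u)ε(v)=0·0, αω(v)=22·1, βω(u)=6·0; sum ≡ 0  ⇒  +1.
(a,b)_13: α=1, u≡3; β=-2, v≡9 (mod 13); (3|13)=+1, (9|13)=+1; sign (−1)^0·+1^-2·+1^1 = +1.
(a,b)_11: α=4, u≡5; β=3, v≡1 (mod 11); (5|11)=+1, (1|11)=+1; sign (−1)^0·+1^3·+1^4 = +1.
(a,b)_∞: sgn(-7735)=−, sgn(168245)=+, so +1.
(a,b)_5: α=-1, u≡2; β=-1, v≡4 (mod 5); (2|5)=-1, (4|5)=+1; sign (−1)^0·-1^-1·+1^-1 = -1.
(a,b)_3: α=2, u≡2; β=0, v≡2 (mod 3); (2|3)=-1, (2|3)=-1; sign (−1)^0·-1^0·-1^2 = +1.
Ram(-7735, 168245) = {5, 7}; no ℚ_5-point on the conic.

[5, 7]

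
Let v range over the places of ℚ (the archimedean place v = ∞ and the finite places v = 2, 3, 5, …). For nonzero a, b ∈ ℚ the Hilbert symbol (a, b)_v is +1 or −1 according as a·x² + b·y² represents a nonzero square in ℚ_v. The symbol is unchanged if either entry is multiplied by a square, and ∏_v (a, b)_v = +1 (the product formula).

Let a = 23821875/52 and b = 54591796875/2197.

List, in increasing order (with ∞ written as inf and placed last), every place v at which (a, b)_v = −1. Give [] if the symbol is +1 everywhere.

[2, 3, 5, 13]

Mod squares: a ≡ 455, b ≡ 15015. Check v ∈ {∞, 2, 3, 5, 7, 11, 13}.
v=∞: 455 > 0 and 15015 > 0  ⇒  (a,b)_∞ = +1.
v=7: a=7^1·(≡4), b=7^1·(≡3) mod 7; (4|7)=+1, (3|7)=-1; (−1)^{1·1·3}·(+1)^1·(-1)^1 = +1.
v=13: a=13^-1·(≡3), b=13^-3·(≡5) mod 13; (3|13)=+1, (5|13)=-1; (−1)^{-1·-3·6}·(+1)^-3·(-1)^-1 = -1.
v=2: v_2(a)=-2, v_2(b)=0; units ≡ 7, 7 (mod 8); ε·ε+αω+βω = 1·1+-2·0+0·0 ≡ 1  ⇒  (a,b)_2 = -1.
v=5: a=5^5·(≡4), b=5^9·(≡3) mod 5; (4|5)=+1, (3|5)=-1; (−1)^{5·9·2}·(+1)^9·(-1)^5 = -1.
v=3: a=3^2·(≡2), b=3^1·(≡1) mod 3; (2|3)=-1, (1|3)=+1; (−1)^{2·1·1}·(-1)^1·(+1)^2 = -1.
v=11: a=11^2·(≡1), b=11^3·(≡3) mod 11; (1|11)=+1, (3|11)=+1; (−1)^{2·3·5}·(+1)^3·(+1)^2 = +1.
(455, 15015 / ℚ) ramifies at {2, 3, 5, 13}: a division algebra.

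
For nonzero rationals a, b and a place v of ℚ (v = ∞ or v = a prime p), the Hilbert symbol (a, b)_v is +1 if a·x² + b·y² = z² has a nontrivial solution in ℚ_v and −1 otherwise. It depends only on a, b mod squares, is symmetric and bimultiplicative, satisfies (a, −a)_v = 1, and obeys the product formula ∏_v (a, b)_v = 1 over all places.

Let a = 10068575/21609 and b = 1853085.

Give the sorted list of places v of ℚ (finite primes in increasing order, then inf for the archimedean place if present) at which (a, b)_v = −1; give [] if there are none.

[3, 5, 19, 43]

Mod squares: a ≡ 402743, b ≡ 10965. Check v ∈ {∞, 2, 3, 5, 7, 11, 13, 17, 19, 41, 43, 47}.
v=3: a=3^-2·(≡2), b=3^1·(≡1) mod 3; (2|3)=-1, (1|3)=+1; (−1)^{-2·1·1}·(-1)^1·(+1)^-2 = -1.
v=11: a=11^1·(≡3), b=11^0·(≡3) mod 11; (3|11)=+1, (3|11)=+1; (−1)^{1·0·5}·(+1)^0·(+1)^1 = +1.
v=13: a=13^0·(≡12), b=13^2·(≡6) mod 13; (12|13)=+1, (6|13)=-1; (−1)^{0·2·6}·(+1)^2·(-1)^0 = +1.
v=17: a=17^0·(≡1), b=17^1·(≡1) mod 17; (1|17)=+1, (1|17)=+1; (−1)^{0·1·8}·(+1)^1·(+1)^0 = +1.
v=7: a=7^-4·(≡3), b=7^0·(≡3) mod 7; (3|7)=-1, (3|7)=-1; (−1)^{-4·0·3}·(-1)^0·(-1)^-4 = +1.
v=47: a=47^1·(≡30), b=47^0·(≡16) mod 47; (30|47)=-1, (16|47)=+1; (−1)^{1·0·23}·(-1)^0·(+1)^1 = +1.
v=∞: 402743 > 0 and 10965 > 0  ⇒  (a,b)_∞ = +1.
v=2: v_2(a)=0, v_2(b)=0; units ≡ 7, 5 (mod 8); ε·ε+αω+βω = 1·0+0·1+0·0 ≡ 0  ⇒  (a,b)_2 = +1.
v=43: a=43^0·(≡26), b=43^1·(≡9) mod 43; (26|43)=-1, (9|43)=+1; (−1)^{0·1·21}·(-1)^1·(+1)^0 = -1.
v=5: a=5^2·(≡2), b=5^1·(≡2) mod 5; (2|5)=-1, (2|5)=-1; (−1)^{2·1·2}·(-1)^1·(-1)^2 = -1.
v=41: a=41^1·(≡13), b=41^0·(≡8) mod 41; (13|41)=-1, (8|41)=+1; (−1)^{1·0·20}·(-1)^0·(+1)^1 = +1.
v=19: a=19^1·(≡12), b=19^0·(≡15) mod 19; (12|19)=-1, (15|19)=-1; (−1)^{1·0·9}·(-1)^0·(-1)^1 = -1.
|Ram(402743, 10965)| = 4, even; anisotropic at {3, 5, 19, 43}.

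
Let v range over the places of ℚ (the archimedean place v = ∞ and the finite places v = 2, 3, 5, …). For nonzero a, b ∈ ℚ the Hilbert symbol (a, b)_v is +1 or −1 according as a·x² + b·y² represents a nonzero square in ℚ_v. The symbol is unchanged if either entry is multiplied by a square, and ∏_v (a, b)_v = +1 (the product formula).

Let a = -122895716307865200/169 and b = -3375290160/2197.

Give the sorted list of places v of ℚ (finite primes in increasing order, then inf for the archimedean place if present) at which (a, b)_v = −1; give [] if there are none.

[5, 13, 17, inf]

Mod squares: a ≡ -7, b ≡ -2518295. Check v ∈ {∞, 2, 3, 5, 7, 11, 13, 17, 19, 43, 53}.
v=17: a=17^2·(≡12), b=17^1·(≡14) mod 17; (12|17)=-1, (14|17)=-1; (−1)^{2·1·8}·(-1)^1·(-1)^2 = -1.
v=2: v_2(a)=4, v_2(b)=4; units ≡ 1, 1 (mod 8); ε·ε+αω+βω = 0·0+4·0+4·0 ≡ 0  ⇒  (a,b)_2 = +1.
v=11: a=11^0·(≡1), b=11^2·(≡9) mod 11; (1|11)=+1, (9|11)=+1; (−1)^{0·2·5}·(+1)^2·(+1)^0 = +1.
v=19: a=19^2·(≡13), b=19^0·(≡15) mod 19; (13|19)=-1, (15|19)=-1; (−1)^{2·0·9}·(-1)^0·(-1)^2 = +1.
v=7: a=7^1·(≡6), b=7^0·(≡4) mod 7; (6|7)=-1, (4|7)=+1; (−1)^{1·0·3}·(-1)^0·(+1)^1 = +1.
v=5: a=5^2·(≡3), b=5^1·(≡4) mod 5; (3|5)=-1, (4|5)=+1; (−1)^{2·1·2}·(-1)^1·(+1)^2 = -1.
v=53: a=53^2·(≡36), b=53^1·(≡21) mod 53; (36|53)=+1, (21|53)=-1; (−1)^{2·1·26}·(+1)^1·(-1)^2 = +1.
v=3: a=3^4·(≡2), b=3^2·(≡1) mod 3; (2|3)=-1, (1|3)=+1; (−1)^{4·2·1}·(-1)^2·(+1)^4 = +1.
v=13: a=13^-2·(≡2), b=13^-3·(≡5) mod 13; (2|13)=-1, (5|13)=-1; (−1)^{-2·-3·6}·(-1)^-3·(-1)^-2 = -1.
v=∞: -7 < 0 and -2518295 < 0  ⇒  (a,b)_∞ = -1.
v=43: a=43^2·(≡21), b=43^1·(≡1) mod 43; (21|43)=+1, (1|43)=+1; (−1)^{2·1·21}·(+1)^1·(+1)^2 = +1.
Ram(-7, -2518295) = {5, 13, 17, ∞}; no ℚ_5-point on the conic.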